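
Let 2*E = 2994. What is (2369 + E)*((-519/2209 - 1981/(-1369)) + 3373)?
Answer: 39448763166766/3024121 ≈ 1.3045e+7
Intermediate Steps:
E = 1497 (E = (1/2)*2994 = 1497)
(2369 + E)*((-519/2209 - 1981/(-1369)) + 3373) = (2369 + 1497)*((-519/2209 - 1981/(-1369)) + 3373) = 3866*((-519*1/2209 - 1981*(-1/1369)) + 3373) = 3866*((-519/2209 + 1981/1369) + 3373) = 3866*(3665518/3024121 + 3373) = 3866*(10204025651/3024121) = 39448763166766/3024121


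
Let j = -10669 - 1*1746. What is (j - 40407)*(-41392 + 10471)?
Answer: 1633309062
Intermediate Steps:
j = -12415 (j = -10669 - 1746 = -12415)
(j - 40407)*(-41392 + 10471) = (-12415 - 40407)*(-41392 + 10471) = -52822*(-30921) = 1633309062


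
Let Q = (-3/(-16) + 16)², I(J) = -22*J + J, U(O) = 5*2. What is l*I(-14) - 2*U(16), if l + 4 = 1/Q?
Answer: -1635788/1369 ≈ -1194.9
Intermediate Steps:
U(O) = 10
I(J) = -21*J
Q = 67081/256 (Q = (-3*(-1/16) + 16)² = (3/16 + 16)² = (259/16)² = 67081/256 ≈ 262.04)
l = -268068/67081 (l = -4 + 1/(67081/256) = -4 + 256/67081 = -268068/67081 ≈ -3.9962)
l*I(-14) - 2*U(16) = -(-804204)*(-14)/9583 - 2*10 = -268068/67081*294 - 20 = -1608408/1369 - 20 = -1635788/1369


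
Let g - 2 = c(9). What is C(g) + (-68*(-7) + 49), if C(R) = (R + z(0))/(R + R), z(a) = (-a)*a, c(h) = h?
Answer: 1051/2 ≈ 525.50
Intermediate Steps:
g = 11 (g = 2 + 9 = 11)
z(a) = -a**2
C(R) = 1/2 (C(R) = (R - 1*0**2)/(R + R) = (R - 1*0)/((2*R)) = (R + 0)*(1/(2*R)) = R*(1/(2*R)) = 1/2)
C(g) + (-68*(-7) + 49) = 1/2 + (-68*(-7) + 49) = 1/2 + (476 + 49) = 1/2 + 525 = 1051/2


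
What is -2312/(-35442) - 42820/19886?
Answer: -367912502/176199903 ≈ -2.0880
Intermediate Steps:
-2312/(-35442) - 42820/19886 = -2312*(-1/35442) - 42820*1/19886 = 1156/17721 - 21410/9943 = -367912502/176199903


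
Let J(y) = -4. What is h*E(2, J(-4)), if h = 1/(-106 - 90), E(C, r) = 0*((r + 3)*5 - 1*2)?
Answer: 0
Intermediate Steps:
E(C, r) = 0 (E(C, r) = 0*((3 + r)*5 - 2) = 0*((15 + 5*r) - 2) = 0*(13 + 5*r) = 0)
h = -1/196 (h = 1/(-196) = -1/196 ≈ -0.0051020)
h*E(2, J(-4)) = -1/196*0 = 0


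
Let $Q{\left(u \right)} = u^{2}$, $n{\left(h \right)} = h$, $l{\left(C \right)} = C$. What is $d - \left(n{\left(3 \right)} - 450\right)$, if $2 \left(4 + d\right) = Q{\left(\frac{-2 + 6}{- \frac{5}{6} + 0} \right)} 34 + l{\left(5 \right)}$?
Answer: $\frac{41859}{50} \approx 837.18$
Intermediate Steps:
$d = \frac{19509}{50}$ ($d = -4 + \frac{\left(\frac{-2 + 6}{- \frac{5}{6} + 0}\right)^{2} \cdot 34 + 5}{2} = -4 + \frac{\left(\frac{4}{\left(-5\right) \frac{1}{6} + 0}\right)^{2} \cdot 34 + 5}{2} = -4 + \frac{\left(\frac{4}{- \frac{5}{6} + 0}\right)^{2} \cdot 34 + 5}{2} = -4 + \frac{\left(\frac{4}{- \frac{5}{6}}\right)^{2} \cdot 34 + 5}{2} = -4 + \frac{\left(4 \left(- \frac{6}{5}\right)\right)^{2} \cdot 34 + 5}{2} = -4 + \frac{\left(- \frac{24}{5}\right)^{2} \cdot 34 + 5}{2} = -4 + \frac{\frac{576}{25} \cdot 34 + 5}{2} = -4 + \frac{\frac{19584}{25} + 5}{2} = -4 + \frac{1}{2} \cdot \frac{19709}{25} = -4 + \frac{19709}{50} = \frac{19509}{50} \approx 390.18$)
$d - \left(n{\left(3 \right)} - 450\right) = \frac{19509}{50} - \left(3 - 450\right) = \frac{19509}{50} - -447 = \frac{19509}{50} + 447 = \frac{41859}{50}$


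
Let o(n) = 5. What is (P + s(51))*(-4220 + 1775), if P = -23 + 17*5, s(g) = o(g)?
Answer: -163815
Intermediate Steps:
s(g) = 5
P = 62 (P = -23 + 85 = 62)
(P + s(51))*(-4220 + 1775) = (62 + 5)*(-4220 + 1775) = 67*(-2445) = -163815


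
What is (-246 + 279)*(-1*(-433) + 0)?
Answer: 14289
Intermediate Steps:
(-246 + 279)*(-1*(-433) + 0) = 33*(433 + 0) = 33*433 = 14289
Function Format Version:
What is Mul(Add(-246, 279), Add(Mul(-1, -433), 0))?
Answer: 14289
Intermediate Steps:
Mul(Add(-246, 279), Add(Mul(-1, -433), 0)) = Mul(33, Add(433, 0)) = Mul(33, 433) = 14289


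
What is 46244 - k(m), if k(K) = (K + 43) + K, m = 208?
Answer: 45785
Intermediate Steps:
k(K) = 43 + 2*K (k(K) = (43 + K) + K = 43 + 2*K)
46244 - k(m) = 46244 - (43 + 2*208) = 46244 - (43 + 416) = 46244 - 1*459 = 46244 - 459 = 45785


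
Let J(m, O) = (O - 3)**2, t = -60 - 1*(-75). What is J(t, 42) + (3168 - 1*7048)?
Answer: -2359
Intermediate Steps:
t = 15 (t = -60 + 75 = 15)
J(m, O) = (-3 + O)**2
J(t, 42) + (3168 - 1*7048) = (-3 + 42)**2 + (3168 - 1*7048) = 39**2 + (3168 - 7048) = 1521 - 3880 = -2359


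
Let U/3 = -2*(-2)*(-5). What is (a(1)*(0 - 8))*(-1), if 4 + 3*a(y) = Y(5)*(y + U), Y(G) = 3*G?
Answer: -7112/3 ≈ -2370.7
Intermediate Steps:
U = -60 (U = 3*(-2*(-2)*(-5)) = 3*(4*(-5)) = 3*(-20) = -60)
a(y) = -904/3 + 5*y (a(y) = -4/3 + ((3*5)*(y - 60))/3 = -4/3 + (15*(-60 + y))/3 = -4/3 + (-900 + 15*y)/3 = -4/3 + (-300 + 5*y) = -904/3 + 5*y)
(a(1)*(0 - 8))*(-1) = ((-904/3 + 5*1)*(0 - 8))*(-1) = ((-904/3 + 5)*(-8))*(-1) = -889/3*(-8)*(-1) = (7112/3)*(-1) = -7112/3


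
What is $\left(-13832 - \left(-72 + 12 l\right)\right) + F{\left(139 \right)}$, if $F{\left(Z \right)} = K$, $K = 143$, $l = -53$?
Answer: $-12981$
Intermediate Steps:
$F{\left(Z \right)} = 143$
$\left(-13832 - \left(-72 + 12 l\right)\right) + F{\left(139 \right)} = \left(-13832 + \left(72 - -636\right)\right) + 143 = \left(-13832 + \left(72 + 636\right)\right) + 143 = \left(-13832 + 708\right) + 143 = -13124 + 143 = -12981$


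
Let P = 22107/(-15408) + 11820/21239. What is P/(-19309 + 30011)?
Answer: -95802671/1167411659808 ≈ -8.2064e-5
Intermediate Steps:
P = -95802671/109083504 (P = 22107*(-1/15408) + 11820*(1/21239) = -7369/5136 + 11820/21239 = -95802671/109083504 ≈ -0.87825)
P/(-19309 + 30011) = -95802671/(109083504*(-19309 + 30011)) = -95802671/109083504/10702 = -95802671/109083504*1/10702 = -95802671/1167411659808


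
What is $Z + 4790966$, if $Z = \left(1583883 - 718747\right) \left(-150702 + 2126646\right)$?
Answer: $1709465079350$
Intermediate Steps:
$Z = 1709460288384$ ($Z = 865136 \cdot 1975944 = 1709460288384$)
$Z + 4790966 = 1709460288384 + 4790966 = 1709465079350$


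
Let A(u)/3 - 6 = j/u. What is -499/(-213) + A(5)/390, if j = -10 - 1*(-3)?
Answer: 329249/138450 ≈ 2.3781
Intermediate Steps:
j = -7 (j = -10 + 3 = -7)
A(u) = 18 - 21/u (A(u) = 18 + 3*(-7/u) = 18 - 21/u)
-499/(-213) + A(5)/390 = -499/(-213) + (18 - 21/5)/390 = -499*(-1/213) + (18 - 21*⅕)*(1/390) = 499/213 + (18 - 21/5)*(1/390) = 499/213 + (69/5)*(1/390) = 499/213 + 23/650 = 329249/138450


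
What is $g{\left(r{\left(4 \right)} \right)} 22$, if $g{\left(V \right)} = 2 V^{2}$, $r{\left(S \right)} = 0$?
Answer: $0$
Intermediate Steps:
$g{\left(r{\left(4 \right)} \right)} 22 = 2 \cdot 0^{2} \cdot 22 = 2 \cdot 0 \cdot 22 = 0 \cdot 22 = 0$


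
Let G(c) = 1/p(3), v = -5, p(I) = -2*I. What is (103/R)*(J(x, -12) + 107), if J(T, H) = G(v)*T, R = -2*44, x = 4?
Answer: -2987/24 ≈ -124.46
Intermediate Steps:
G(c) = -⅙ (G(c) = 1/(-2*3) = 1/(-6) = -⅙)
R = -88
J(T, H) = -T/6
(103/R)*(J(x, -12) + 107) = (103/(-88))*(-⅙*4 + 107) = (103*(-1/88))*(-⅔ + 107) = -103/88*319/3 = -2987/24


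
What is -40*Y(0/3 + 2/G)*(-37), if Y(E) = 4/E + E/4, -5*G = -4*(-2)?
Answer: -10397/2 ≈ -5198.5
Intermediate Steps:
G = -8/5 (G = -(-4)*(-2)/5 = -⅕*8 = -8/5 ≈ -1.6000)
Y(E) = 4/E + E/4 (Y(E) = 4/E + E*(¼) = 4/E + E/4)
-40*Y(0/3 + 2/G)*(-37) = -40*(4/(0/3 + 2/(-8/5)) + (0/3 + 2/(-8/5))/4)*(-37) = -40*(4/(0*(⅓) + 2*(-5/8)) + (0*(⅓) + 2*(-5/8))/4)*(-37) = -40*(4/(0 - 5/4) + (0 - 5/4)/4)*(-37) = -40*(4/(-5/4) + (¼)*(-5/4))*(-37) = -40*(4*(-⅘) - 5/16)*(-37) = -40*(-16/5 - 5/16)*(-37) = -40*(-281/80)*(-37) = (281/2)*(-37) = -10397/2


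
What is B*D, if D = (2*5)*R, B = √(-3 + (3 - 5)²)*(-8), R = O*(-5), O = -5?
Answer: -2000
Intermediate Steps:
R = 25 (R = -5*(-5) = 25)
B = -8 (B = √(-3 + (-2)²)*(-8) = √(-3 + 4)*(-8) = √1*(-8) = 1*(-8) = -8)
D = 250 (D = (2*5)*25 = 10*25 = 250)
B*D = -8*250 = -2000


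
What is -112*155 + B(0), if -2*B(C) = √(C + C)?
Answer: -17360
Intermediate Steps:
B(C) = -√2*√C/2 (B(C) = -√(C + C)/2 = -√2*√C/2)
-112*155 + B(0) = -112*155 - √2*√0/2 = -17360 - ½*√2*0 = -17360 + 0 = -17360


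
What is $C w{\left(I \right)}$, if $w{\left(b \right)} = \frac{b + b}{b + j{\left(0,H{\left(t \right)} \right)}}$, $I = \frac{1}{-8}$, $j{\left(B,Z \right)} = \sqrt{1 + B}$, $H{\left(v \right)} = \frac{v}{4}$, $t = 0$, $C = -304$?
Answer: $\frac{608}{7} \approx 86.857$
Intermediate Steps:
$H{\left(v \right)} = \frac{v}{4}$ ($H{\left(v \right)} = v \frac{1}{4} = \frac{v}{4}$)
$I = - \frac{1}{8} \approx -0.125$
$w{\left(b \right)} = \frac{2 b}{1 + b}$ ($w{\left(b \right)} = \frac{b + b}{b + \sqrt{1 + 0}} = \frac{2 b}{b + \sqrt{1}} = \frac{2 b}{b + 1} = \frac{2 b}{1 + b}$)
$C w{\left(I \right)} = - 304 \cdot 2 \left(- \frac{1}{8}\right) \frac{1}{1 - \frac{1}{8}} = - 304 \cdot 2 \left(- \frac{1}{8}\right) \frac{1}{\frac{7}{8}} = - 304 \cdot 2 \left(- \frac{1}{8}\right) \frac{8}{7} = \left(-304\right) \left(- \frac{2}{7}\right) = \frac{608}{7}$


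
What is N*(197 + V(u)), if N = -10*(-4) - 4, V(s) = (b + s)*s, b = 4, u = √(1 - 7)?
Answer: 6876 + 144*I*√6 ≈ 6876.0 + 352.73*I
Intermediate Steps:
u = I*√6 (u = √(-6) = I*√6 ≈ 2.4495*I)
V(s) = s*(4 + s) (V(s) = (4 + s)*s = s*(4 + s))
N = 36 (N = 40 - 4 = 36)
N*(197 + V(u)) = 36*(197 + (I*√6)*(4 + I*√6)) = 36*(197 + I*√6*(4 + I*√6)) = 7092 + 36*I*√6*(4 + I*√6)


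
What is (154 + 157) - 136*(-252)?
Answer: 34583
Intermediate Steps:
(154 + 157) - 136*(-252) = 311 + 34272 = 34583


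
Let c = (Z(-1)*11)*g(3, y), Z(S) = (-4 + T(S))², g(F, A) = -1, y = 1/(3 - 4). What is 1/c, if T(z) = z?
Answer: -1/275 ≈ -0.0036364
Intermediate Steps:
y = -1 (y = 1/(-1) = -1)
Z(S) = (-4 + S)²
c = -275 (c = ((-4 - 1)²*11)*(-1) = ((-5)²*11)*(-1) = (25*11)*(-1) = 275*(-1) = -275)
1/c = 1/(-275) = -1/275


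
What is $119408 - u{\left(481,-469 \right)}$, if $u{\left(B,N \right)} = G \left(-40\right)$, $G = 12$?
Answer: $119888$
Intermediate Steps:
$u{\left(B,N \right)} = -480$ ($u{\left(B,N \right)} = 12 \left(-40\right) = -480$)
$119408 - u{\left(481,-469 \right)} = 119408 - -480 = 119408 + 480 = 119888$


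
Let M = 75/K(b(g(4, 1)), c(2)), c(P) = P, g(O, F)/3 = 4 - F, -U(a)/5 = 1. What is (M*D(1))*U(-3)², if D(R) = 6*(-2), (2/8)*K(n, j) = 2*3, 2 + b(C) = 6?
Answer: -1875/2 ≈ -937.50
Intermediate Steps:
U(a) = -5 (U(a) = -5*1 = -5)
g(O, F) = 12 - 3*F (g(O, F) = 3*(4 - F) = 12 - 3*F)
b(C) = 4 (b(C) = -2 + 6 = 4)
K(n, j) = 24 (K(n, j) = 4*(2*3) = 4*6 = 24)
D(R) = -12
M = 25/8 (M = 75/24 = 75*(1/24) = 25/8 ≈ 3.1250)
(M*D(1))*U(-3)² = ((25/8)*(-12))*(-5)² = -75/2*25 = -1875/2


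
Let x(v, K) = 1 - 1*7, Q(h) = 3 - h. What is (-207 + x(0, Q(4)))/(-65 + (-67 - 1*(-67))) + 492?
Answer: 32193/65 ≈ 495.28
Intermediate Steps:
x(v, K) = -6 (x(v, K) = 1 - 7 = -6)
(-207 + x(0, Q(4)))/(-65 + (-67 - 1*(-67))) + 492 = (-207 - 6)/(-65 + (-67 - 1*(-67))) + 492 = -213/(-65 + (-67 + 67)) + 492 = -213/(-65 + 0) + 492 = -213/(-65) + 492 = -213*(-1/65) + 492 = 213/65 + 492 = 32193/65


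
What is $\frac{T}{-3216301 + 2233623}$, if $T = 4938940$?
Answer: $- \frac{2469470}{491339} \approx -5.026$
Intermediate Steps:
$\frac{T}{-3216301 + 2233623} = \frac{4938940}{-3216301 + 2233623} = \frac{4938940}{-982678} = 4938940 \left(- \frac{1}{982678}\right) = - \frac{2469470}{491339}$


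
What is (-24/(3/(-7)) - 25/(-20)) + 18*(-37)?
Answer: -2435/4 ≈ -608.75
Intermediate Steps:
(-24/(3/(-7)) - 25/(-20)) + 18*(-37) = (-24/(3*(-1/7)) - 25*(-1/20)) - 666 = (-24/(-3/7) + 5/4) - 666 = (-24*(-7/3) + 5/4) - 666 = (56 + 5/4) - 666 = 229/4 - 666 = -2435/4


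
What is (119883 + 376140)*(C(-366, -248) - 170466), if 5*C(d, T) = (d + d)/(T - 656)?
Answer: -95547123319131/1130 ≈ -8.4555e+10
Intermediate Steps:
C(d, T) = 2*d/(5*(-656 + T)) (C(d, T) = ((d + d)/(T - 656))/5 = ((2*d)/(-656 + T))/5 = (2*d/(-656 + T))/5 = 2*d/(5*(-656 + T)))
(119883 + 376140)*(C(-366, -248) - 170466) = (119883 + 376140)*((2/5)*(-366)/(-656 - 248) - 170466) = 496023*((2/5)*(-366)/(-904) - 170466) = 496023*((2/5)*(-366)*(-1/904) - 170466) = 496023*(183/1130 - 170466) = 496023*(-192626397/1130) = -95547123319131/1130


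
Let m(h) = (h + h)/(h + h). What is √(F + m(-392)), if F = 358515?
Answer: 2*√89629 ≈ 598.76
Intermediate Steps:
m(h) = 1 (m(h) = (2*h)/((2*h)) = (2*h)*(1/(2*h)) = 1)
√(F + m(-392)) = √(358515 + 1) = √358516 = 2*√89629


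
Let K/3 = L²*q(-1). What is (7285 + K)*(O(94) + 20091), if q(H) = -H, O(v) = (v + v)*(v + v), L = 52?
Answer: 853532695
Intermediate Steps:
O(v) = 4*v² (O(v) = (2*v)*(2*v) = 4*v²)
K = 8112 (K = 3*(52²*(-1*(-1))) = 3*(2704*1) = 3*2704 = 8112)
(7285 + K)*(O(94) + 20091) = (7285 + 8112)*(4*94² + 20091) = 15397*(4*8836 + 20091) = 15397*(35344 + 20091) = 15397*55435 = 853532695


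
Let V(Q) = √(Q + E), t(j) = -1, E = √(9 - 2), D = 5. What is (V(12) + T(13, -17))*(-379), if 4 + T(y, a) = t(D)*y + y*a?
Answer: 90202 - 379*√(12 + √7) ≈ 88752.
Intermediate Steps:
E = √7 ≈ 2.6458
V(Q) = √(Q + √7)
T(y, a) = -4 - y + a*y (T(y, a) = -4 + (-y + y*a) = -4 + (-y + a*y) = -4 - y + a*y)
(V(12) + T(13, -17))*(-379) = (√(12 + √7) + (-4 - 1*13 - 17*13))*(-379) = (√(12 + √7) + (-4 - 13 - 221))*(-379) = (√(12 + √7) - 238)*(-379) = (-238 + √(12 + √7))*(-379) = 90202 - 379*√(12 + √7)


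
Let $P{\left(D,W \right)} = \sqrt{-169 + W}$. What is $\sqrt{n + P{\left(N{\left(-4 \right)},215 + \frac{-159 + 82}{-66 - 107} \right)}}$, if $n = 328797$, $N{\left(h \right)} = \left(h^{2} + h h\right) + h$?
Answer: $\frac{\sqrt{9840565413 + 173 \sqrt{1390055}}}{173} \approx 573.41$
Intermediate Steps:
$N{\left(h \right)} = h + 2 h^{2}$ ($N{\left(h \right)} = \left(h^{2} + h^{2}\right) + h = 2 h^{2} + h = h + 2 h^{2}$)
$\sqrt{n + P{\left(N{\left(-4 \right)},215 + \frac{-159 + 82}{-66 - 107} \right)}} = \sqrt{328797 + \sqrt{-169 + \left(215 + \frac{-159 + 82}{-66 - 107}\right)}} = \sqrt{328797 + \sqrt{-169 + \left(215 - \frac{77}{-173}\right)}} = \sqrt{328797 + \sqrt{-169 + \left(215 - - \frac{77}{173}\right)}} = \sqrt{328797 + \sqrt{-169 + \left(215 + \frac{77}{173}\right)}} = \sqrt{328797 + \sqrt{-169 + \frac{37272}{173}}} = \sqrt{328797 + \sqrt{\frac{8035}{173}}} = \sqrt{328797 + \frac{\sqrt{1390055}}{173}}$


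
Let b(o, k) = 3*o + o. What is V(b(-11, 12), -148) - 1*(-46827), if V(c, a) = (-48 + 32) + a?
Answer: 46663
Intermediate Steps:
b(o, k) = 4*o
V(c, a) = -16 + a
V(b(-11, 12), -148) - 1*(-46827) = (-16 - 148) - 1*(-46827) = -164 + 46827 = 46663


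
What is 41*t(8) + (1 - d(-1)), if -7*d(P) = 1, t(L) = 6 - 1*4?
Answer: 582/7 ≈ 83.143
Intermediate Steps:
t(L) = 2 (t(L) = 6 - 4 = 2)
d(P) = -1/7 (d(P) = -1/7*1 = -1/7)
41*t(8) + (1 - d(-1)) = 41*2 + (1 - 1*(-1/7)) = 82 + (1 + 1/7) = 82 + 8/7 = 582/7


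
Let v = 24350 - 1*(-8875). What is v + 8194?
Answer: 41419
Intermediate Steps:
v = 33225 (v = 24350 + 8875 = 33225)
v + 8194 = 33225 + 8194 = 41419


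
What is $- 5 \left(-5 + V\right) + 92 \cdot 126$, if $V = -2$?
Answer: $11627$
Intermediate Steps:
$- 5 \left(-5 + V\right) + 92 \cdot 126 = - 5 \left(-5 - 2\right) + 92 \cdot 126 = \left(-5\right) \left(-7\right) + 11592 = 35 + 11592 = 11627$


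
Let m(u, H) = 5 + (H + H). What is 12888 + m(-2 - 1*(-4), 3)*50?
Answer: 13438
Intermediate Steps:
m(u, H) = 5 + 2*H
12888 + m(-2 - 1*(-4), 3)*50 = 12888 + (5 + 2*3)*50 = 12888 + (5 + 6)*50 = 12888 + 11*50 = 12888 + 550 = 13438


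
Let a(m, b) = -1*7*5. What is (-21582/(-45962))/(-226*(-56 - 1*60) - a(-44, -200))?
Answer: 10791/603274231 ≈ 1.7887e-5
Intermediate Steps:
a(m, b) = -35 (a(m, b) = -7*5 = -35)
(-21582/(-45962))/(-226*(-56 - 1*60) - a(-44, -200)) = (-21582/(-45962))/(-226*(-56 - 1*60) - 1*(-35)) = (-21582*(-1/45962))/(-226*(-56 - 60) + 35) = 10791/(22981*(-226*(-116) + 35)) = 10791/(22981*(26216 + 35)) = (10791/22981)/26251 = (10791/22981)*(1/26251) = 10791/603274231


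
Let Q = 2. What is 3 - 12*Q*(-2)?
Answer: 51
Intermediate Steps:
3 - 12*Q*(-2) = 3 - 24*(-2) = 3 - 12*(-4) = 3 + 48 = 51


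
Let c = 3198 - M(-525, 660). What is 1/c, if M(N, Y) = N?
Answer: 1/3723 ≈ 0.00026860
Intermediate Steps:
c = 3723 (c = 3198 - 1*(-525) = 3198 + 525 = 3723)
1/c = 1/3723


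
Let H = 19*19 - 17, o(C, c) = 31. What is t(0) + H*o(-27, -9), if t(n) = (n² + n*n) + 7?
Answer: 10671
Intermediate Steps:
t(n) = 7 + 2*n² (t(n) = (n² + n²) + 7 = 2*n² + 7 = 7 + 2*n²)
H = 344 (H = 361 - 17 = 344)
t(0) + H*o(-27, -9) = (7 + 2*0²) + 344*31 = (7 + 2*0) + 10664 = (7 + 0) + 10664 = 7 + 10664 = 10671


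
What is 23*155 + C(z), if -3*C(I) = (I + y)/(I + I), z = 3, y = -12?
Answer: 7131/2 ≈ 3565.5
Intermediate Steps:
C(I) = -(-12 + I)/(6*I) (C(I) = -(I - 12)/(3*(I + I)) = -(-12 + I)/(3*(2*I)) = -(-12 + I)*1/(2*I)/3 = -(-12 + I)/(6*I))
23*155 + C(z) = 23*155 + (1/6)*(12 - 1*3)/3 = 3565 + (1/6)*(1/3)*(12 - 3) = 3565 + (1/6)*(1/3)*9 = 3565 + 1/2 = 7131/2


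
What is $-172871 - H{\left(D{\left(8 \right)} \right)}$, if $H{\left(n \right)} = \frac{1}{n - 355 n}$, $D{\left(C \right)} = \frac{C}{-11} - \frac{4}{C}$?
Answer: $- \frac{826150520}{4779} \approx -1.7287 \cdot 10^{5}$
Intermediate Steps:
$D{\left(C \right)} = - \frac{4}{C} - \frac{C}{11}$ ($D{\left(C \right)} = C \left(- \frac{1}{11}\right) - \frac{4}{C} = - \frac{C}{11} - \frac{4}{C} = - \frac{4}{C} - \frac{C}{11}$)
$H{\left(n \right)} = - \frac{1}{354 n}$ ($H{\left(n \right)} = \frac{1}{\left(-354\right) n} = - \frac{1}{354 n}$)
$-172871 - H{\left(D{\left(8 \right)} \right)} = -172871 - - \frac{1}{354 \left(- \frac{4}{8} - \frac{8}{11}\right)} = -172871 - - \frac{1}{354 \left(\left(-4\right) \frac{1}{8} - \frac{8}{11}\right)} = -172871 - - \frac{1}{354 \left(- \frac{1}{2} - \frac{8}{11}\right)} = -172871 - - \frac{1}{354 \left(- \frac{27}{22}\right)} = -172871 - \left(- \frac{1}{354}\right) \left(- \frac{22}{27}\right) = -172871 - \frac{11}{4779} = - \frac{826150520}{4779}$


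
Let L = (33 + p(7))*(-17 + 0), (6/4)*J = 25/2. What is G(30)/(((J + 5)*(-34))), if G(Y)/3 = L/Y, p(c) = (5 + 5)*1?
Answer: 129/800 ≈ 0.16125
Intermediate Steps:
p(c) = 10 (p(c) = 10*1 = 10)
J = 25/3 (J = 2*(25/2)/3 = 2*(25*(½))/3 = (⅔)*(25/2) = 25/3 ≈ 8.3333)
L = -731 (L = (33 + 10)*(-17 + 0) = 43*(-17) = -731)
G(Y) = -2193/Y (G(Y) = 3*(-731/Y) = -2193/Y)
G(30)/(((J + 5)*(-34))) = (-2193/30)/(((25/3 + 5)*(-34))) = (-2193*1/30)/(((40/3)*(-34))) = -731/(10*(-1360/3)) = -731/10*(-3/1360) = 129/800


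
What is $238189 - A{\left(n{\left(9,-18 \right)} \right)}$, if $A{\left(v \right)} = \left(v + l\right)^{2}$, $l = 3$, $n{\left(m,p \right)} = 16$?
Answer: $237828$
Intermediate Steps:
$A{\left(v \right)} = \left(3 + v\right)^{2}$ ($A{\left(v \right)} = \left(v + 3\right)^{2} = \left(3 + v\right)^{2}$)
$238189 - A{\left(n{\left(9,-18 \right)} \right)} = 238189 - \left(3 + 16\right)^{2} = 238189 - 19^{2} = 238189 - 361 = 237828$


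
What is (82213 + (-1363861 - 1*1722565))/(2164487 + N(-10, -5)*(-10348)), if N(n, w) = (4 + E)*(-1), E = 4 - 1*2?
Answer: -3004213/2226575 ≈ -1.3493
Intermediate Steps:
E = 2 (E = 4 - 2 = 2)
N(n, w) = -6 (N(n, w) = (4 + 2)*(-1) = 6*(-1) = -6)
(82213 + (-1363861 - 1*1722565))/(2164487 + N(-10, -5)*(-10348)) = (82213 + (-1363861 - 1*1722565))/(2164487 - 6*(-10348)) = (82213 + (-1363861 - 1722565))/(2164487 + 62088) = (82213 - 3086426)/2226575 = -3004213*1/2226575 = -3004213/2226575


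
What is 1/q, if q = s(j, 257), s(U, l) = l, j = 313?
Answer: 1/257 ≈ 0.0038911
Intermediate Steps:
q = 257
1/q = 1/257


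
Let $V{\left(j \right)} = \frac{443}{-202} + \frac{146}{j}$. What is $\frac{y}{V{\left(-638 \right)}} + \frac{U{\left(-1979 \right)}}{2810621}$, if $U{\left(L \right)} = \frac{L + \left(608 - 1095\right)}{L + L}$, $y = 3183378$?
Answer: $- \frac{380326940163485705399}{289352192466139} \approx -1.3144 \cdot 10^{6}$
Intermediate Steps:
$U{\left(L \right)} = \frac{-487 + L}{2 L}$ ($U{\left(L \right)} = \frac{L + \left(608 - 1095\right)}{2 L} = \left(L - 487\right) \frac{1}{2 L} = \left(-487 + L\right) \frac{1}{2 L} = \frac{-487 + L}{2 L}$)
$V{\left(j \right)} = - \frac{443}{202} + \frac{146}{j}$ ($V{\left(j \right)} = 443 \left(- \frac{1}{202}\right) + \frac{146}{j} = - \frac{443}{202} + \frac{146}{j}$)
$\frac{y}{V{\left(-638 \right)}} + \frac{U{\left(-1979 \right)}}{2810621} = \frac{3183378}{- \frac{443}{202} + \frac{146}{-638}} + \frac{\frac{1}{2} \frac{1}{-1979} \left(-487 - 1979\right)}{2810621} = \frac{3183378}{- \frac{443}{202} + 146 \left(- \frac{1}{638}\right)} + \frac{1}{2} \left(- \frac{1}{1979}\right) \left(-2466\right) \frac{1}{2810621} = \frac{3183378}{- \frac{443}{202} - \frac{73}{319}} + \frac{1233}{1979} \cdot \frac{1}{2810621} = \frac{3183378}{- \frac{156063}{64438}} + \frac{1233}{5562218959} = 3183378 \left(- \frac{64438}{156063}\right) + \frac{1233}{5562218959} = - \frac{68376837188}{52021} + \frac{1233}{5562218959} = - \frac{380326940163485705399}{289352192466139}$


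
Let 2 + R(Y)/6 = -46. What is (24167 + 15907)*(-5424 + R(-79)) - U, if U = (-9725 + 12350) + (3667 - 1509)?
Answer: -228907471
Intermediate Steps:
R(Y) = -288 (R(Y) = -12 + 6*(-46) = -12 - 276 = -288)
U = 4783 (U = 2625 + 2158 = 4783)
(24167 + 15907)*(-5424 + R(-79)) - U = (24167 + 15907)*(-5424 - 288) - 1*4783 = 40074*(-5712) - 4783 = -228902688 - 4783 = -228907471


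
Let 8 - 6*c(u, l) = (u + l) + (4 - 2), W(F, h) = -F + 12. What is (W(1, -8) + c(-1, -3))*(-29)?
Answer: -1102/3 ≈ -367.33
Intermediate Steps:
W(F, h) = 12 - F
c(u, l) = 1 - l/6 - u/6 (c(u, l) = 4/3 - ((u + l) + (4 - 2))/6 = 4/3 - ((l + u) + 2)/6 = 4/3 - (2 + l + u)/6 = 4/3 + (-1/3 - l/6 - u/6) = 1 - l/6 - u/6)
(W(1, -8) + c(-1, -3))*(-29) = ((12 - 1*1) + (1 - 1/6*(-3) - 1/6*(-1)))*(-29) = ((12 - 1) + (1 + 1/2 + 1/6))*(-29) = (11 + 5/3)*(-29) = (38/3)*(-29) = -1102/3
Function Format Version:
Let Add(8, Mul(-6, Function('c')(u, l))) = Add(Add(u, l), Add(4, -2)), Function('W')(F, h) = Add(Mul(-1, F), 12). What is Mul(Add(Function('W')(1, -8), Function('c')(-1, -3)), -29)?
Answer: Rational(-1102, 3) ≈ -367.33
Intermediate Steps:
Function('W')(F, h) = Add(12, Mul(-1, F))
Function('c')(u, l) = Add(1, Mul(Rational(-1, 6), l), Mul(Rational(-1, 6), u)) (Function('c')(u, l) = Add(Rational(4, 3), Mul(Rational(-1, 6), Add(Add(u, l), Add(4, -2)))) = Add(Rational(4, 3), Mul(Rational(-1, 6), Add(Add(l, u), 2))) = Add(Rational(4, 3), Mul(Rational(-1, 6), Add(2, l, u))) = Add(Rational(4, 3), Add(Rational(-1, 3), Mul(Rational(-1, 6), l), Mul(Rational(-1, 6), u))) = Add(1, Mul(Rational(-1, 6), l), Mul(Rational(-1, 6), u)))
Mul(Add(Function('W')(1, -8), Function('c')(-1, -3)), -29) = Mul(Add(Add(12, Mul(-1, 1)), Add(1, Mul(Rational(-1, 6), -3), Mul(Rational(-1, 6), -1))), -29) = Mul(Add(Add(12, -1), Add(1, Rational(1, 2), Rational(1, 6))), -29) = Mul(Add(11, Rational(5, 3)), -29) = Mul(Rational(38, 3), -29) = Rational(-1102, 3)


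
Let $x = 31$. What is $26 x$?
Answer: $806$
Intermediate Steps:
$26 x = 26 \cdot 31 = 806$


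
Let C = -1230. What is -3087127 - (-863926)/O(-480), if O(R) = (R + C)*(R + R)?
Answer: -2533913409637/820800 ≈ -3.0871e+6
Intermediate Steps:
O(R) = 2*R*(-1230 + R) (O(R) = (R - 1230)*(R + R) = (-1230 + R)*(2*R) = 2*R*(-1230 + R))
-3087127 - (-863926)/O(-480) = -3087127 - (-863926)/(2*(-480)*(-1230 - 480)) = -3087127 - (-863926)/(2*(-480)*(-1710)) = -3087127 - (-863926)/1641600 = -3087127 - 1*(-431963/820800) = -3087127 + 431963/820800 = -2533913409637/820800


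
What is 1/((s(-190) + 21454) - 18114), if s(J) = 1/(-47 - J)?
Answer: 143/477621 ≈ 0.00029940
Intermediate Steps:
1/((s(-190) + 21454) - 18114) = 1/((-1/(47 - 190) + 21454) - 18114) = 1/((-1/(-143) + 21454) - 18114) = 1/((-1*(-1/143) + 21454) - 18114) = 1/((1/143 + 21454) - 18114) = 1/(3067923/143 - 18114) = 1/(477621/143) = 143/477621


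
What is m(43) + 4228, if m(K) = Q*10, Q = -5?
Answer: 4178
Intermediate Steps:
m(K) = -50 (m(K) = -5*10 = -50)
m(43) + 4228 = -50 + 4228 = 4178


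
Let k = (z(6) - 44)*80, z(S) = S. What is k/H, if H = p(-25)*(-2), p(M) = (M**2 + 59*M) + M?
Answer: -304/175 ≈ -1.7371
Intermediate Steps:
p(M) = M**2 + 60*M
H = 1750 (H = -25*(60 - 25)*(-2) = -25*35*(-2) = -875*(-2) = 1750)
k = -3040 (k = (6 - 44)*80 = -38*80 = -3040)
k/H = -3040/1750 = -3040*1/1750 = -304/175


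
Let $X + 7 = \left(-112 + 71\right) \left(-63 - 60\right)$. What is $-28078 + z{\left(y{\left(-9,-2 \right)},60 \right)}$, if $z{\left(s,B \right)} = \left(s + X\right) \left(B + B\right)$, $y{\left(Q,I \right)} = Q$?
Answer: $575162$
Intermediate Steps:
$X = 5036$ ($X = -7 + \left(-112 + 71\right) \left(-63 - 60\right) = -7 - -5043 = -7 + 5043 = 5036$)
$z{\left(s,B \right)} = 2 B \left(5036 + s\right)$ ($z{\left(s,B \right)} = \left(s + 5036\right) \left(B + B\right) = \left(5036 + s\right) 2 B = 2 B \left(5036 + s\right)$)
$-28078 + z{\left(y{\left(-9,-2 \right)},60 \right)} = -28078 + 2 \cdot 60 \left(5036 - 9\right) = -28078 + 2 \cdot 60 \cdot 5027 = -28078 + 603240 = 575162$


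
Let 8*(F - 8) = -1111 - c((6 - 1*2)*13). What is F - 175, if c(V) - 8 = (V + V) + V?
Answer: -2611/8 ≈ -326.38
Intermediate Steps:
c(V) = 8 + 3*V (c(V) = 8 + ((V + V) + V) = 8 + (2*V + V) = 8 + 3*V)
F = -1211/8 (F = 8 + (-1111 - (8 + 3*((6 - 1*2)*13)))/8 = 8 + (-1111 - (8 + 3*((6 - 2)*13)))/8 = 8 + (-1111 - (8 + 3*(4*13)))/8 = 8 + (-1111 - (8 + 3*52))/8 = 8 + (-1111 - (8 + 156))/8 = 8 + (-1111 - 1*164)/8 = 8 + (-1111 - 164)/8 = 8 + (1/8)*(-1275) = 8 - 1275/8 = -1211/8 ≈ -151.38)
F - 175 = -1211/8 - 175 = -2611/8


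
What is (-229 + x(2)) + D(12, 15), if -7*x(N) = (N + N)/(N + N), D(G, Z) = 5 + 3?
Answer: -1548/7 ≈ -221.14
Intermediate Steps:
D(G, Z) = 8
x(N) = -⅐ (x(N) = -(N + N)/(7*(N + N)) = -2*N/(7*(2*N)) = -2*N*1/(2*N)/7 = -⅐*1 = -⅐)
(-229 + x(2)) + D(12, 15) = (-229 - ⅐) + 8 = -1604/7 + 8 = -1548/7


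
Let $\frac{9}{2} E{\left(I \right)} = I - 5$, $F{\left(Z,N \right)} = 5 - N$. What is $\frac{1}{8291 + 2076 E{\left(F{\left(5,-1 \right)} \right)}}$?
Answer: $\frac{3}{26257} \approx 0.00011426$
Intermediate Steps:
$E{\left(I \right)} = - \frac{10}{9} + \frac{2 I}{9}$ ($E{\left(I \right)} = \frac{2 \left(I - 5\right)}{9} = \frac{2 \left(-5 + I\right)}{9} = - \frac{10}{9} + \frac{2 I}{9}$)
$\frac{1}{8291 + 2076 E{\left(F{\left(5,-1 \right)} \right)}} = \frac{1}{8291 + 2076 \left(- \frac{10}{9} + \frac{2 \left(5 - -1\right)}{9}\right)} = \frac{1}{8291 + 2076 \left(- \frac{10}{9} + \frac{2 \left(5 + 1\right)}{9}\right)} = \frac{1}{8291 + 2076 \left(- \frac{10}{9} + \frac{2}{9} \cdot 6\right)} = \frac{1}{8291 + 2076 \left(- \frac{10}{9} + \frac{4}{3}\right)} = \frac{1}{8291 + 2076 \cdot \frac{2}{9}} = \frac{1}{8291 + \frac{1384}{3}} = \frac{1}{\frac{26257}{3}} = \frac{3}{26257}$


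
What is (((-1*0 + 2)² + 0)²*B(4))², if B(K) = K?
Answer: 4096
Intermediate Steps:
(((-1*0 + 2)² + 0)²*B(4))² = (((-1*0 + 2)² + 0)²*4)² = (((0 + 2)² + 0)²*4)² = ((2² + 0)²*4)² = ((4 + 0)²*4)² = (4²*4)² = (16*4)² = 64² = 4096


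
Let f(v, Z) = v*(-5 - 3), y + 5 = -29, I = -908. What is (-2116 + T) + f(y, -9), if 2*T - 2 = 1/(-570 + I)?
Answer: -5447909/2956 ≈ -1843.0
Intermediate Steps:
y = -34 (y = -5 - 29 = -34)
f(v, Z) = -8*v (f(v, Z) = v*(-8) = -8*v)
T = 2955/2956 (T = 1 + 1/(2*(-570 - 908)) = 1 + (½)/(-1478) = 1 + (½)*(-1/1478) = 1 - 1/2956 = 2955/2956 ≈ 0.99966)
(-2116 + T) + f(y, -9) = (-2116 + 2955/2956) - 8*(-34) = -6251941/2956 + 272 = -5447909/2956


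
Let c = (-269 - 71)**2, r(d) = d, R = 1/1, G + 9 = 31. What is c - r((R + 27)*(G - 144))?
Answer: 119016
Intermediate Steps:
G = 22 (G = -9 + 31 = 22)
R = 1
c = 115600 (c = (-340)**2 = 115600)
c - r((R + 27)*(G - 144)) = 115600 - (1 + 27)*(22 - 144) = 115600 - 28*(-122) = 115600 - 1*(-3416) = 115600 + 3416 = 119016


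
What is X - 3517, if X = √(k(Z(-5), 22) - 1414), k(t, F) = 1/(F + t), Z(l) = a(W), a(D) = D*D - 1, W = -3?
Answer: -3517 + 13*I*√7530/30 ≈ -3517.0 + 37.603*I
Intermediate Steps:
a(D) = -1 + D² (a(D) = D² - 1 = -1 + D²)
Z(l) = 8 (Z(l) = -1 + (-3)² = -1 + 9 = 8)
X = 13*I*√7530/30 (X = √(1/(22 + 8) - 1414) = √(1/30 - 1414) = √(-42419/30) = 13*I*√7530/30 ≈ 37.603*I)
X - 3517 = 13*I*√7530/30 - 3517 = -3517 + 13*I*√7530/30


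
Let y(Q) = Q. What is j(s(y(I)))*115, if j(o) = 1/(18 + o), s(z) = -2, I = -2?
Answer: 115/16 ≈ 7.1875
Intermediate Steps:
j(s(y(I)))*115 = 115/(18 - 2) = 115/16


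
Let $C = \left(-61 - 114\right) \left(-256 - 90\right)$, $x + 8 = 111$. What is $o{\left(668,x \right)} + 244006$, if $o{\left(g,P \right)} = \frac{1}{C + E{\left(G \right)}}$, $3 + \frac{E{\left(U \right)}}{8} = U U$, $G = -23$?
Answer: $\frac{15801340549}{64758} \approx 2.4401 \cdot 10^{5}$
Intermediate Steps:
$x = 103$ ($x = -8 + 111 = 103$)
$E{\left(U \right)} = -24 + 8 U^{2}$ ($E{\left(U \right)} = -24 + 8 U U = -24 + 8 U^{2}$)
$C = 60550$ ($C = \left(-175\right) \left(-346\right) = 60550$)
$o{\left(g,P \right)} = \frac{1}{64758}$ ($o{\left(g,P \right)} = \frac{1}{60550 - \left(24 - 8 \left(-23\right)^{2}\right)} = \frac{1}{60550 + \left(-24 + 8 \cdot 529\right)} = \frac{1}{60550 + \left(-24 + 4232\right)} = \frac{1}{60550 + 4208} = \frac{1}{64758}$)
$o{\left(668,x \right)} + 244006 = \frac{1}{64758} + 244006 = \frac{15801340549}{64758}$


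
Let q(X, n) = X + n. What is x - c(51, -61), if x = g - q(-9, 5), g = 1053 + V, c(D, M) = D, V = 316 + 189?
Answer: 1511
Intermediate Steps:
V = 505
g = 1558 (g = 1053 + 505 = 1558)
x = 1562 (x = 1558 - (-9 + 5) = 1558 - 1*(-4) = 1558 + 4 = 1562)
x - c(51, -61) = 1562 - 1*51 = 1562 - 51 = 1511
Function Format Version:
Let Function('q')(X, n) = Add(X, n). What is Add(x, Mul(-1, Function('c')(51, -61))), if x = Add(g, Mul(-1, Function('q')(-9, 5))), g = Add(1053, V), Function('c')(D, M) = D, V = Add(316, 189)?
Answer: 1511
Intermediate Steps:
V = 505
g = 1558 (g = Add(1053, 505) = 1558)
x = 1562 (x = Add(1558, Mul(-1, Add(-9, 5))) = Add(1558, Mul(-1, -4)) = Add(1558, 4) = 1562)
Add(x, Mul(-1, Function('c')(51, -61))) = Add(1562, Mul(-1, 51)) = Add(1562, -51) = 1511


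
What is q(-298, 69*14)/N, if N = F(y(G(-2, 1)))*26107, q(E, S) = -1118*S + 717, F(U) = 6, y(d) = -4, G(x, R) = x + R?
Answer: -359757/52214 ≈ -6.8900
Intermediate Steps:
G(x, R) = R + x
q(E, S) = 717 - 1118*S
N = 156642 (N = 6*26107 = 156642)
q(-298, 69*14)/N = (717 - 77142*14)/156642 = (717 - 1118*966)*(1/156642) = (717 - 1079988)*(1/156642) = -1079271*1/156642 = -359757/52214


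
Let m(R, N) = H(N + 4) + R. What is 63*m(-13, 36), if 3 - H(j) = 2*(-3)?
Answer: -252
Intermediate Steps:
H(j) = 9 (H(j) = 3 - 2*(-3) = 3 - 1*(-6) = 3 + 6 = 9)
m(R, N) = 9 + R
63*m(-13, 36) = 63*(9 - 13) = 63*(-4) = -252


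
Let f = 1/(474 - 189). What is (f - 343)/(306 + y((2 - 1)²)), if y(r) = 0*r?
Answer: -48877/43605 ≈ -1.1209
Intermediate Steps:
y(r) = 0
f = 1/285 ≈ 0.0035088
(f - 343)/(306 + y((2 - 1)²)) = (1/285 - 343)/(306 + 0) = -97754/285/306 = -97754/285*1/306 = -48877/43605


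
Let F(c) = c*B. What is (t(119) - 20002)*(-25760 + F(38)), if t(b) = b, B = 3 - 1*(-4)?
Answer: 506897202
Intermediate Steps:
B = 7 (B = 3 + 4 = 7)
F(c) = 7*c (F(c) = c*7 = 7*c)
(t(119) - 20002)*(-25760 + F(38)) = (119 - 20002)*(-25760 + 7*38) = -19883*(-25760 + 266) = -19883*(-25494) = 506897202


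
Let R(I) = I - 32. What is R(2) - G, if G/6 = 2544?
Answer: -15294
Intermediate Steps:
G = 15264 (G = 6*2544 = 15264)
R(I) = -32 + I
R(2) - G = (-32 + 2) - 1*15264 = -30 - 15264 = -15294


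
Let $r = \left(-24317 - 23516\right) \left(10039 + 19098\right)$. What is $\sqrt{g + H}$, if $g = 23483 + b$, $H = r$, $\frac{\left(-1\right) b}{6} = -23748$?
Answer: $5 i \sqrt{55741766} \approx 37330.0 i$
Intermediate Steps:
$b = 142488$ ($b = \left(-6\right) \left(-23748\right) = 142488$)
$r = -1393710121$ ($r = \left(-47833\right) 29137 = -1393710121$)
$H = -1393710121$
$g = 165971$ ($g = 23483 + 142488 = 165971$)
$\sqrt{g + H} = \sqrt{165971 - 1393710121} = \sqrt{-1393544150} = 5 i \sqrt{55741766}$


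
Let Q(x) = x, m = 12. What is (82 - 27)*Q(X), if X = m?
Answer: 660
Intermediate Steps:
X = 12
(82 - 27)*Q(X) = (82 - 27)*12 = 55*12 = 660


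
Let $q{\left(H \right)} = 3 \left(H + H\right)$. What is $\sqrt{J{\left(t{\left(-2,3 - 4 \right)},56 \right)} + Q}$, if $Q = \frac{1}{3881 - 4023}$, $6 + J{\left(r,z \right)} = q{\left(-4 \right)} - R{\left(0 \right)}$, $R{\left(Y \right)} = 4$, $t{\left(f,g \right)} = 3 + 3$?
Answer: $\frac{i \sqrt{685718}}{142} \approx 5.8316 i$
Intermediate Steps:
$t{\left(f,g \right)} = 6$
$q{\left(H \right)} = 6 H$ ($q{\left(H \right)} = 3 \cdot 2 H = 6 H$)
$J{\left(r,z \right)} = -34$ ($J{\left(r,z \right)} = -6 + \left(6 \left(-4\right) - 4\right) = -6 - 28 = -34$)
$Q = - \frac{1}{142}$ ($Q = \frac{1}{-142} = - \frac{1}{142} \approx -0.0070423$)
$\sqrt{J{\left(t{\left(-2,3 - 4 \right)},56 \right)} + Q} = \sqrt{-34 - \frac{1}{142}} = \sqrt{- \frac{4829}{142}} = \frac{i \sqrt{685718}}{142}$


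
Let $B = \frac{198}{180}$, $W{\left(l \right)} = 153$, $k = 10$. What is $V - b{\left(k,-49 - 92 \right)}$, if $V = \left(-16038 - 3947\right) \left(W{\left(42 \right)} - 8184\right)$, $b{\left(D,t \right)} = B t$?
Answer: $\frac{1604996901}{10} \approx 1.605 \cdot 10^{8}$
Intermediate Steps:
$B = \frac{11}{10}$ ($B = 198 \cdot \frac{1}{180} = \frac{11}{10} \approx 1.1$)
$b{\left(D,t \right)} = \frac{11 t}{10}$
$V = 160499535$ ($V = \left(-16038 - 3947\right) \left(153 - 8184\right) = \left(-19985\right) \left(-8031\right) = 160499535$)
$V - b{\left(k,-49 - 92 \right)} = 160499535 - \frac{11 \left(-49 - 92\right)}{10} = 160499535 - \frac{11}{10} \left(-141\right) = 160499535 - - \frac{1551}{10} = 160499535 + \frac{1551}{10} = \frac{1604996901}{10}$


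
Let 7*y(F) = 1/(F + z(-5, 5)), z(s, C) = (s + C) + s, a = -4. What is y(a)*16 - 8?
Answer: -520/63 ≈ -8.2540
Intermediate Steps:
z(s, C) = C + 2*s (z(s, C) = (C + s) + s = C + 2*s)
y(F) = 1/(7*(-5 + F)) (y(F) = 1/(7*(F + (5 + 2*(-5)))) = 1/(7*(F + (5 - 10))) = 1/(7*(F - 5)) = 1/(7*(-5 + F)))
y(a)*16 - 8 = (1/(7*(-5 - 4)))*16 - 8 = ((⅐)/(-9))*16 - 8 = ((⅐)*(-⅑))*16 - 8 = -1/63*16 - 8 = -16/63 - 8 = -520/63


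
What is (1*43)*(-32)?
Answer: -1376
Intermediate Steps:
(1*43)*(-32) = 43*(-32) = -1376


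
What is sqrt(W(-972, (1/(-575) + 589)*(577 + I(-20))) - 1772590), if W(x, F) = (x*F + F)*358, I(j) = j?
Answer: I*sqrt(1508251948676202)/115 ≈ 3.3771e+5*I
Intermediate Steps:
W(x, F) = 358*F + 358*F*x (W(x, F) = (F*x + F)*358 = (F + F*x)*358 = 358*F + 358*F*x)
sqrt(W(-972, (1/(-575) + 589)*(577 + I(-20))) - 1772590) = sqrt(358*((1/(-575) + 589)*(577 - 20))*(1 - 972) - 1772590) = sqrt(358*((-1/575 + 589)*557)*(-971) - 1772590) = sqrt(358*((338674/575)*557)*(-971) - 1772590) = sqrt(358*(188641418/575)*(-971) - 1772590) = sqrt(-65575152442324/575 - 1772590) = sqrt(-65576171681574/575) = I*sqrt(1508251948676202)/115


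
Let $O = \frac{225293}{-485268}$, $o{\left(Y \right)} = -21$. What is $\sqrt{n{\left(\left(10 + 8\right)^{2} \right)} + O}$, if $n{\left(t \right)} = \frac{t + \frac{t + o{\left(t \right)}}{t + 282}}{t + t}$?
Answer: $\frac{\sqrt{77370604213}}{1455804} \approx 0.19107$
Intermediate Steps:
$n{\left(t \right)} = \frac{t + \frac{-21 + t}{282 + t}}{2 t}$ ($n{\left(t \right)} = \frac{t + \frac{t - 21}{t + 282}}{t + t} = \frac{t + \frac{-21 + t}{282 + t}}{2 t}$)
$O = - \frac{225293}{485268}$ ($O = 225293 \left(- \frac{1}{485268}\right) = - \frac{225293}{485268} \approx -0.46426$)
$\sqrt{n{\left(\left(10 + 8\right)^{2} \right)} + O} = \sqrt{\frac{-21 + \left(\left(10 + 8\right)^{2}\right)^{2} + 283 \left(10 + 8\right)^{2}}{2 \left(10 + 8\right)^{2} \left(282 + \left(10 + 8\right)^{2}\right)} - \frac{225293}{485268}} = \sqrt{\frac{-21 + \left(18^{2}\right)^{2} + 283 \cdot 18^{2}}{2 \cdot 18^{2} \left(282 + 18^{2}\right)} - \frac{225293}{485268}} = \sqrt{\frac{-21 + 324^{2} + 283 \cdot 324}{2 \cdot 324 \left(282 + 324\right)} - \frac{225293}{485268}} = \sqrt{\frac{1}{2} \cdot \frac{1}{324} \cdot \frac{1}{606} \left(-21 + 104976 + 91692\right) - \frac{225293}{485268}} = \sqrt{\frac{1}{2} \cdot \frac{1}{324} \cdot \frac{1}{606} \cdot 196647 - \frac{225293}{485268}} = \sqrt{\frac{649}{1296} - \frac{225293}{485268}} = \sqrt{\frac{1913267}{52408944}} = \frac{\sqrt{77370604213}}{1455804}$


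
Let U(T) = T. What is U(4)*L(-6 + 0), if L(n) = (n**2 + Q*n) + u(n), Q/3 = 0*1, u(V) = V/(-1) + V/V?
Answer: 172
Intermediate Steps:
u(V) = 1 - V (u(V) = V*(-1) + 1 = -V + 1 = 1 - V)
Q = 0 (Q = 3*(0*1) = 3*0 = 0)
L(n) = 1 + n**2 - n (L(n) = (n**2 + 0*n) + (1 - n) = (n**2 + 0) + (1 - n) = n**2 + (1 - n) = 1 + n**2 - n)
U(4)*L(-6 + 0) = 4*(1 + (-6 + 0)**2 - (-6 + 0)) = 4*(1 + (-6)**2 - 1*(-6)) = 4*(1 + 36 + 6) = 4*43 = 172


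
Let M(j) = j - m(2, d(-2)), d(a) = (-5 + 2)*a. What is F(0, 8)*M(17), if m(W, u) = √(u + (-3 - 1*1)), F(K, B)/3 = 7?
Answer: 357 - 21*√2 ≈ 327.30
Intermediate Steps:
F(K, B) = 21 (F(K, B) = 3*7 = 21)
d(a) = -3*a
m(W, u) = √(-4 + u) (m(W, u) = √(u + (-3 - 1)) = √(u - 4) = √(-4 + u))
M(j) = j - √2 (M(j) = j - √(-4 - 3*(-2)) = j - √(-4 + 6) = j - √2)
F(0, 8)*M(17) = 21*(17 - √2) = 357 - 21*√2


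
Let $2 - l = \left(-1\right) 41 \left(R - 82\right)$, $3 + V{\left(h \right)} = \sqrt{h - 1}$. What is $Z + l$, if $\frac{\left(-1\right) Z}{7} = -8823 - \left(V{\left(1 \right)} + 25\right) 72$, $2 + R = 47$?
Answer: $71334$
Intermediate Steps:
$R = 45$ ($R = -2 + 47 = 45$)
$V{\left(h \right)} = -3 + \sqrt{-1 + h}$ ($V{\left(h \right)} = -3 + \sqrt{h - 1} = -3 + \sqrt{-1 + h}$)
$l = -1515$ ($l = 2 - \left(-1\right) 41 \left(45 - 82\right) = 2 - \left(-41\right) \left(-37\right) = 2 - 1517 = -1515$)
$Z = 72849$ ($Z = - 7 \left(-8823 - \left(\left(-3 + \sqrt{-1 + 1}\right) + 25\right) 72\right) = - 7 \left(-8823 - \left(\left(-3 + \sqrt{0}\right) + 25\right) 72\right) = - 7 \left(-8823 - \left(\left(-3 + 0\right) + 25\right) 72\right) = - 7 \left(-8823 - \left(-3 + 25\right) 72\right) = - 7 \left(-8823 - 22 \cdot 72\right) = - 7 \left(-8823 - 1584\right) = \left(-7\right) \left(-10407\right) = 72849$)
$Z + l = 72849 - 1515 = 71334$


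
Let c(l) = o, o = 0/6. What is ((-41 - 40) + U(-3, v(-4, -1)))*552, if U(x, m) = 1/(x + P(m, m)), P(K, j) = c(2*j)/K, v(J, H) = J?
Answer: -44896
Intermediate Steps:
o = 0 (o = 0*(⅙) = 0)
c(l) = 0
P(K, j) = 0 (P(K, j) = 0/K = 0)
U(x, m) = 1/x (U(x, m) = 1/(x + 0) = 1/x)
((-41 - 40) + U(-3, v(-4, -1)))*552 = ((-41 - 40) + 1/(-3))*552 = (-81 - ⅓)*552 = -244/3*552 = -44896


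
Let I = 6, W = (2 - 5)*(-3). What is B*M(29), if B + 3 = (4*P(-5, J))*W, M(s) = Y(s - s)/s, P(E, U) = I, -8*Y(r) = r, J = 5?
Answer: 0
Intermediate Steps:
Y(r) = -r/8
W = 9 (W = -3*(-3) = 9)
P(E, U) = 6
M(s) = 0 (M(s) = (-(s - s)/8)/s = (-1/8*0)/s = 0/s = 0)
B = 213 (B = -3 + (4*6)*9 = -3 + 24*9 = -3 + 216 = 213)
B*M(29) = 213*0 = 0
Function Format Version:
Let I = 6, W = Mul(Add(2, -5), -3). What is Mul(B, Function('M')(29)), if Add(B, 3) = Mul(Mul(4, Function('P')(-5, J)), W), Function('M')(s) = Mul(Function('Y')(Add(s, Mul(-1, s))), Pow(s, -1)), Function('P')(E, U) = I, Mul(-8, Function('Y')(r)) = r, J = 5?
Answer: 0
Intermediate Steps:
Function('Y')(r) = Mul(Rational(-1, 8), r)
W = 9 (W = Mul(-3, -3) = 9)
Function('P')(E, U) = 6
Function('M')(s) = 0 (Function('M')(s) = Mul(Mul(Rational(-1, 8), Add(s, Mul(-1, s))), Pow(s, -1)) = Mul(Mul(Rational(-1, 8), 0), Pow(s, -1)) = Mul(0, Pow(s, -1)) = 0)
B = 213 (B = Add(-3, Mul(Mul(4, 6), 9)) = Add(-3, Mul(24, 9)) = Add(-3, 216) = 213)
Mul(B, Function('M')(29)) = Mul(213, 0) = 0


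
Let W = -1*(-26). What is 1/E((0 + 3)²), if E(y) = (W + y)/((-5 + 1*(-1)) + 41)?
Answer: 1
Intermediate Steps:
W = 26
E(y) = 26/35 + y/35 (E(y) = (26 + y)/((-5 + 1*(-1)) + 41) = (26 + y)/((-5 - 1) + 41) = (26 + y)/(-6 + 41) = (26 + y)/35 = (26 + y)*(1/35) = 26/35 + y/35)
1/E((0 + 3)²) = 1/(26/35 + (0 + 3)²/35) = 1/(26/35 + (1/35)*3²) = 1/(26/35 + (1/35)*9) = 1/(26/35 + 9/35) = 1/1 = 1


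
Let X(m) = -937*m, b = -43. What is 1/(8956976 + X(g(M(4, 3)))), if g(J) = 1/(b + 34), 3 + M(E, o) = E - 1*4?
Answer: 9/80613721 ≈ 1.1164e-7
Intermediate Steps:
M(E, o) = -7 + E (M(E, o) = -3 + (E - 1*4) = -3 + (E - 4) = -3 + (-4 + E) = -7 + E)
g(J) = -⅑ (g(J) = 1/(-43 + 34) = 1/(-9) = -⅑)
1/(8956976 + X(g(M(4, 3)))) = 1/(8956976 - 937*(-⅑)) = 1/(8956976 + 937/9) = 1/(80613721/9) = 9/80613721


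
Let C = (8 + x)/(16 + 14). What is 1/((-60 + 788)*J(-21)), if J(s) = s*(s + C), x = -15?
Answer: 5/1623076 ≈ 3.0806e-6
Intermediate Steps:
C = -7/30 (C = (8 - 15)/(16 + 14) = -7/30 ≈ -0.23333)
J(s) = s*(-7/30 + s) (J(s) = s*(s - 7/30) = s*(-7/30 + s))
1/((-60 + 788)*J(-21)) = 1/((-60 + 788)*(((1/30)*(-21)*(-7 + 30*(-21))))) = 1/(728*(((1/30)*(-21)*(-7 - 630)))) = 1/(728*(((1/30)*(-21)*(-637)))) = 1/(728*(4459/10)) = (1/728)*(10/4459) = 5/1623076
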